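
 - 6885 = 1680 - 8565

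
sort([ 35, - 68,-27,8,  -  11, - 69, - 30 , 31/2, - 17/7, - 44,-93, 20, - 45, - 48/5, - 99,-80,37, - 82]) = [ - 99,- 93,-82, - 80, - 69,  -  68, - 45, - 44, - 30,-27, - 11, - 48/5, - 17/7,8, 31/2,20,  35,37]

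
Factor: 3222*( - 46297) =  - 149168934  =  -2^1*3^2*67^1*179^1*691^1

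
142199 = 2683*53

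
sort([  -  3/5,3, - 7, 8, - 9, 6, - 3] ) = [ - 9,- 7, - 3 , - 3/5,3,6, 8]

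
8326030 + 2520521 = 10846551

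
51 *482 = 24582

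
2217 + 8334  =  10551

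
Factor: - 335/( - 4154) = 2^( - 1)*5^1 *31^(-1)= 5/62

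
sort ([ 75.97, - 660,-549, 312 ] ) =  [-660,-549, 75.97, 312 ] 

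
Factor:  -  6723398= -2^1*11^1*17^1*17977^1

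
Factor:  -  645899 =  - 709^1 * 911^1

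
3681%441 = 153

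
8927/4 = 8927/4 = 2231.75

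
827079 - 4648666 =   -  3821587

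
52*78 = 4056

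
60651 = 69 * 879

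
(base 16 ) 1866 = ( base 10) 6246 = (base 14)23c2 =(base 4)1201212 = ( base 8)14146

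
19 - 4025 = - 4006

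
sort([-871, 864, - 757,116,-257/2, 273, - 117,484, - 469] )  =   [ - 871, - 757, - 469, - 257/2, - 117, 116,273,484, 864]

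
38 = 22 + 16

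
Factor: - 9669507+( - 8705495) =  - 2^1*31^1 * 109^1*2719^1 = - 18375002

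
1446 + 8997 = 10443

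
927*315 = 292005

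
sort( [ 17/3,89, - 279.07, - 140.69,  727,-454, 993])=[ - 454, - 279.07,-140.69,17/3,89,727,993] 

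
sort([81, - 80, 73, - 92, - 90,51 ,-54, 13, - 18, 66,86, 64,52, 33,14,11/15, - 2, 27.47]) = [ - 92, - 90, - 80,-54, - 18  , - 2,11/15, 13,14,27.47,  33,51,52,64,66,  73,81,86]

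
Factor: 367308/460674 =2^1*179^1 *449^(  -  1 )= 358/449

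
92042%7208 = 5546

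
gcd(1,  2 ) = 1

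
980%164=160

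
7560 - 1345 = 6215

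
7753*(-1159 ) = -8985727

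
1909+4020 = 5929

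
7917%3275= 1367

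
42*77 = 3234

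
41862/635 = 65 + 587/635 = 65.92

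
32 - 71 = -39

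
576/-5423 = -1 + 4847/5423 = - 0.11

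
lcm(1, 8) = 8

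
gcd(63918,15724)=2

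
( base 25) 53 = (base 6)332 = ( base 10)128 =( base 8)200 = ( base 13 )9b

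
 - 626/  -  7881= 626/7881= 0.08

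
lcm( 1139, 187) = 12529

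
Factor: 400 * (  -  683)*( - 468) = 2^6 * 3^2* 5^2*13^1*683^1 = 127857600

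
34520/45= 6904/9 = 767.11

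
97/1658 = 97/1658 = 0.06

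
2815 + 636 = 3451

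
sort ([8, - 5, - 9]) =[  -  9, - 5, 8 ] 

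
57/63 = 19/21 =0.90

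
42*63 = 2646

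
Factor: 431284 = 2^2*7^1*73^1*211^1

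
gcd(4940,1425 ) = 95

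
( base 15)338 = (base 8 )1330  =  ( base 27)QQ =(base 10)728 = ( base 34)le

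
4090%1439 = 1212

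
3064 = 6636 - 3572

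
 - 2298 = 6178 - 8476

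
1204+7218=8422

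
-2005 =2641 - 4646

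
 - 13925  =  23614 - 37539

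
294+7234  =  7528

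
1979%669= 641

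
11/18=11/18=0.61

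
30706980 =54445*564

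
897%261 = 114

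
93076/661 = 93076/661 =140.81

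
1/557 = 1/557 = 0.00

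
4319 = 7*617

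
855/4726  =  855/4726 = 0.18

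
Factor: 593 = 593^1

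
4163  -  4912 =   -  749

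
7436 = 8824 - 1388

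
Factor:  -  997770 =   -  2^1 * 3^1* 5^1 * 79^1*421^1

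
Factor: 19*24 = 456 = 2^3* 3^1*19^1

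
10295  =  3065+7230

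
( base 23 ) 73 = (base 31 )59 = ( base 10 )164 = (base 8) 244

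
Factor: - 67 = - 67^1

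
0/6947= 0= 0.00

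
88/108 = 22/27= 0.81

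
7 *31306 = 219142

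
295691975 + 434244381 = 729936356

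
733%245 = 243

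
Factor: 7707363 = 3^1*43^1*59747^1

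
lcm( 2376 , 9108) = 54648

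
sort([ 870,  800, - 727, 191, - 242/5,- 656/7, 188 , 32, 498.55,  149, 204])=[ - 727, - 656/7, -242/5, 32, 149,188,  191,204, 498.55,800,870 ]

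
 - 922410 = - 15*61494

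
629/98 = 629/98  =  6.42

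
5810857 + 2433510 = 8244367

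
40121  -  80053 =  - 39932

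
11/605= 1/55 = 0.02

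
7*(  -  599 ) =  - 4193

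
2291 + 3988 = 6279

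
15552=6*2592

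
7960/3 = 7960/3= 2653.33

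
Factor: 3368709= 3^6*4621^1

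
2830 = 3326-496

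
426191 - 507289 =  - 81098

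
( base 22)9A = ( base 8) 320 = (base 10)208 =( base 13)130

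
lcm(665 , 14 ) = 1330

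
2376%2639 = 2376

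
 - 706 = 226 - 932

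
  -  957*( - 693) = 663201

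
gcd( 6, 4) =2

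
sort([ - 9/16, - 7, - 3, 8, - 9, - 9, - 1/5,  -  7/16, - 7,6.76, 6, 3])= [ - 9, - 9, - 7, - 7, - 3, - 9/16,-7/16, - 1/5, 3, 6, 6.76,  8] 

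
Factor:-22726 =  - 2^1*11^1*1033^1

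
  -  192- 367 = -559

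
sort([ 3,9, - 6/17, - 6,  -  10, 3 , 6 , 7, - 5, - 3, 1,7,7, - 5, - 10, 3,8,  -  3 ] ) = [-10, - 10, - 6, - 5,-5, - 3, - 3, - 6/17,1 , 3, 3, 3 , 6, 7,7 , 7,8,9]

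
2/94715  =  2/94715 = 0.00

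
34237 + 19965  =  54202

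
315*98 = 30870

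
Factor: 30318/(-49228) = - 489/794 = - 2^( - 1)*3^1*163^1 * 397^( - 1)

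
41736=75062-33326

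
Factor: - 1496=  - 2^3*11^1*17^1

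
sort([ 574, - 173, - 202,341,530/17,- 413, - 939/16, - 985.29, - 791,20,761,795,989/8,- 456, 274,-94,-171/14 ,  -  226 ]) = [ - 985.29,- 791, - 456, - 413, - 226, - 202, - 173, - 94, - 939/16, - 171/14, 20,530/17, 989/8, 274,341,574, 761,795]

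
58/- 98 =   -  29/49 = - 0.59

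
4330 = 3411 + 919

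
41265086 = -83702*( - 493 )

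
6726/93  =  2242/31=72.32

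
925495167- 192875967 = 732619200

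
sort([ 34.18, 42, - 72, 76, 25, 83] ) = [ - 72, 25, 34.18, 42, 76, 83 ]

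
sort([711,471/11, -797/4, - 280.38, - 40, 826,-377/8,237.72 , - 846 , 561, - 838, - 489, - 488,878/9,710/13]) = [ - 846,  -  838, - 489,-488, - 280.38, - 797/4, - 377/8, - 40,471/11 , 710/13,878/9,237.72,561  ,  711,826 ] 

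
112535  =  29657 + 82878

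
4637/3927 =4637/3927  =  1.18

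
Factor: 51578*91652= 2^3*11^1*17^1* 37^1*41^1*2083^1 =4727226856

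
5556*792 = 4400352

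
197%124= 73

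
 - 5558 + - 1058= - 6616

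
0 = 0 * 9345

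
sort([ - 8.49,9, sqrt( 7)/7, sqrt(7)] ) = [ - 8.49, sqrt( 7) /7,sqrt ( 7) , 9] 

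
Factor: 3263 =13^1*251^1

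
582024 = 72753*8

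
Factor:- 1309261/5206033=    - 7^( - 1)*349^ (- 1)* 1103^1*1187^1*2131^( - 1 ) 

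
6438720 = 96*67070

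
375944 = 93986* 4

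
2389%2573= 2389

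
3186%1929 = 1257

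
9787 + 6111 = 15898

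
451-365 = 86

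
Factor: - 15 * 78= - 2^1 *3^2*5^1 *13^1 = - 1170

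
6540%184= 100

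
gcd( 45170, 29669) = 1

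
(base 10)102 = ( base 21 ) 4i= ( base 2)1100110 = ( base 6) 250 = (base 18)5C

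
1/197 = 1/197= 0.01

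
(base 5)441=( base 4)1321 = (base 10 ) 121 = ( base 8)171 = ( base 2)1111001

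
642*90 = 57780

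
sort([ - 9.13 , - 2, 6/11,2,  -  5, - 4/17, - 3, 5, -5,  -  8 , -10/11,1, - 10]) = [ - 10,  -  9.13,  -  8,-5,-5, - 3, - 2, - 10/11,  -  4/17 , 6/11, 1 , 2,5 ]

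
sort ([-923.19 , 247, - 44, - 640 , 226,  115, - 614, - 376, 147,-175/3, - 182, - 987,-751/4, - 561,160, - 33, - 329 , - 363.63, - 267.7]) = [ - 987 ,-923.19 , - 640, - 614, - 561,-376, - 363.63, - 329, - 267.7, - 751/4,  -  182,-175/3, - 44, - 33 , 115,147, 160, 226 , 247]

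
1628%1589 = 39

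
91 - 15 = 76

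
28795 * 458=13188110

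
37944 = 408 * 93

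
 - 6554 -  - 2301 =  - 4253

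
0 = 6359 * 0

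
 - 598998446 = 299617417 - 898615863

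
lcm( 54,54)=54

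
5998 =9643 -3645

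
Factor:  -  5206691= - 7^2*59^1 * 1801^1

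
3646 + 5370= 9016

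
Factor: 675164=2^2*7^1*24113^1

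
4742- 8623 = - 3881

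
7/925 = 7/925 = 0.01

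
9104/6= 1517+1/3 = 1517.33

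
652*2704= 1763008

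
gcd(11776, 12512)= 736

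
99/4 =99/4 = 24.75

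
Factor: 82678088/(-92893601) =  - 2^3*1277^1* 8093^1*92893601^( - 1 )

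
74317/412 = 180 + 157/412  =  180.38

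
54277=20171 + 34106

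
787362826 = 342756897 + 444605929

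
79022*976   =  77125472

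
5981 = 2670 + 3311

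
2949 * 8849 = 26095701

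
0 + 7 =7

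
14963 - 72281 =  - 57318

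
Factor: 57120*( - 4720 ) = -269606400  =  - 2^9*3^1*5^2*7^1*17^1*59^1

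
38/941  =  38/941 = 0.04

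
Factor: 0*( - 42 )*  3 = 0^1 = 0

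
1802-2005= - 203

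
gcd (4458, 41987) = 1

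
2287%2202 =85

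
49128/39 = 16376/13  =  1259.69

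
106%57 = 49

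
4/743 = 4/743  =  0.01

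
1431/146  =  9 + 117/146 = 9.80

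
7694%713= 564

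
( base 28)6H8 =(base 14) 1c68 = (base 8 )12104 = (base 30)5ms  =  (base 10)5188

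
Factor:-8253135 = - 3^2*5^1*11^1* 16673^1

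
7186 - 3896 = 3290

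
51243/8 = 6405 + 3/8 = 6405.38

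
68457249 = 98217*697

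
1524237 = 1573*969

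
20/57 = 20/57 = 0.35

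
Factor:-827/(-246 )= 2^(  -  1)*3^ ( - 1)*41^ ( - 1)*  827^1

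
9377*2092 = 19616684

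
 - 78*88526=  - 6905028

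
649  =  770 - 121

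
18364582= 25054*733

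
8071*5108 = 41226668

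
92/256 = 23/64= 0.36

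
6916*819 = 5664204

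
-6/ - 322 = 3/161 = 0.02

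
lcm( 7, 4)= 28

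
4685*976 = 4572560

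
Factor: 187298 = 2^1*71^1*1319^1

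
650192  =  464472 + 185720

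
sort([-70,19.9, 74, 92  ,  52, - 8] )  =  [ - 70, - 8,19.9, 52,  74, 92]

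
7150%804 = 718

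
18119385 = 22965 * 789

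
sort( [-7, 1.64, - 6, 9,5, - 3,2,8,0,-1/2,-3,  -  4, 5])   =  [-7,-6,  -  4,  -  3 ,- 3 ,-1/2,  0, 1.64,2,5, 5,8,9]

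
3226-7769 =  -4543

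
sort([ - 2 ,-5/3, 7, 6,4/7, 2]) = [ - 2, - 5/3, 4/7, 2, 6, 7] 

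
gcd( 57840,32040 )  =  120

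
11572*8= 92576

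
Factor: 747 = 3^2*83^1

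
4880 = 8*610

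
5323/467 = 11+186/467 = 11.40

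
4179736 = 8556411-4376675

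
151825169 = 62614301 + 89210868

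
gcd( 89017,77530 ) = 1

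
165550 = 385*430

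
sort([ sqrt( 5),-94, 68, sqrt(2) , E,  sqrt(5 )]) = [ - 94 , sqrt(2) , sqrt(5), sqrt( 5),E,68]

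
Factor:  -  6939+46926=3^3*1481^1 =39987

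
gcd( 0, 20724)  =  20724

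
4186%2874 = 1312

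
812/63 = 116/9 = 12.89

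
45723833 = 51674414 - 5950581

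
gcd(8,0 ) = 8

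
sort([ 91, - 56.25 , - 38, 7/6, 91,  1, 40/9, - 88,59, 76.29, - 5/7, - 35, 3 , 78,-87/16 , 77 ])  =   [ - 88, - 56.25, - 38,  -  35, - 87/16,-5/7,1,  7/6, 3, 40/9,59,76.29 , 77, 78,91,91 ]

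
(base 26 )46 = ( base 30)3K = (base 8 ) 156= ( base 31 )3h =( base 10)110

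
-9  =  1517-1526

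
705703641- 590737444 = 114966197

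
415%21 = 16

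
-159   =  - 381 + 222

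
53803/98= 549 + 1/98 =549.01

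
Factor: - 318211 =-318211^1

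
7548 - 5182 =2366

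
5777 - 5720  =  57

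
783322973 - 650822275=132500698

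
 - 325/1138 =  - 1 + 813/1138= -  0.29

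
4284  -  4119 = 165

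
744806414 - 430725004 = 314081410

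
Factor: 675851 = 11^1*61441^1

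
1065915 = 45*23687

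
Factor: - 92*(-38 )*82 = 2^4 * 19^1*23^1 * 41^1=286672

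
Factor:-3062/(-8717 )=2^1*23^(-1)*379^(  -  1 )*1531^1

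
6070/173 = 6070/173  =  35.09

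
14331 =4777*3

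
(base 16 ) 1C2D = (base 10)7213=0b1110000101101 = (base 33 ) 6kj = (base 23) dee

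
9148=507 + 8641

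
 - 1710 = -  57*30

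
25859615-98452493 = -72592878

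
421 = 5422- 5001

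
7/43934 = 7/43934 = 0.00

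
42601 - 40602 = 1999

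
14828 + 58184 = 73012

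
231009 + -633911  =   - 402902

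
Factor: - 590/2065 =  - 2/7 = - 2^1 * 7^( - 1 )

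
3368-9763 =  - 6395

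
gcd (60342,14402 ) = 2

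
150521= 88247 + 62274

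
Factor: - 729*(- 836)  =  609444 =2^2 * 3^6 * 11^1 * 19^1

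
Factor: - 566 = - 2^1*283^1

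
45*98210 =4419450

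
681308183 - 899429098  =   - 218120915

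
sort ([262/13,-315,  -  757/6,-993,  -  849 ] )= [ - 993, - 849, - 315,-757/6, 262/13 ] 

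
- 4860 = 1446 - 6306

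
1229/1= 1229 = 1229.00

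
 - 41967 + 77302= 35335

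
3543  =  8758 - 5215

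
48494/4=24247/2 = 12123.50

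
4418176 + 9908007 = 14326183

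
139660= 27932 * 5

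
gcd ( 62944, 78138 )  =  2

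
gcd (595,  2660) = 35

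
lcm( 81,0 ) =0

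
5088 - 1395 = 3693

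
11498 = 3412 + 8086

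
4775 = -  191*( - 25 )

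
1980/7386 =330/1231 = 0.27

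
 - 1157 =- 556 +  - 601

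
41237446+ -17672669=23564777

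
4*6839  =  27356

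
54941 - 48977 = 5964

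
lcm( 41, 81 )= 3321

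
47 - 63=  - 16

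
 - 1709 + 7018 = 5309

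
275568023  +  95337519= 370905542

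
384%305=79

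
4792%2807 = 1985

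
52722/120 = 439 + 7/20 = 439.35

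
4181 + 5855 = 10036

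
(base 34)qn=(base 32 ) SB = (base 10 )907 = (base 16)38B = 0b1110001011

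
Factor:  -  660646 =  - 2^1*7^1*47189^1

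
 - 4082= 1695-5777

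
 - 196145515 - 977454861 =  - 1173600376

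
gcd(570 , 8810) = 10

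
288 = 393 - 105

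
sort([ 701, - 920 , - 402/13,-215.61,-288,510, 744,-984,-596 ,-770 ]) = [ - 984, - 920 ,-770 , - 596,-288,  -  215.61,- 402/13, 510,  701, 744]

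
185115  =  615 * 301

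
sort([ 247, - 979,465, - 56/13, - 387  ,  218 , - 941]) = [ - 979,- 941, - 387, - 56/13, 218,247,  465]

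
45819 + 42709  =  88528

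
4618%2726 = 1892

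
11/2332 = 1/212  =  0.00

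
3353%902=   647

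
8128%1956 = 304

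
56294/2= 28147 = 28147.00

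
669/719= 669/719  =  0.93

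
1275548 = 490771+784777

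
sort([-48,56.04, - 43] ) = [ - 48, -43, 56.04]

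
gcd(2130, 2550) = 30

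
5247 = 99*53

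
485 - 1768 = -1283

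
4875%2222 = 431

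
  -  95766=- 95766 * 1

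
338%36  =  14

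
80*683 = 54640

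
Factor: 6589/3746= 2^( - 1) * 11^1 *599^1*1873^( - 1) 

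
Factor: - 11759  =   - 11^1*1069^1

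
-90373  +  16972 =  - 73401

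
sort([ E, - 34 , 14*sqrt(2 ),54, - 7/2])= [ - 34, - 7/2  ,  E,  14*sqrt(2),54]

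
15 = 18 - 3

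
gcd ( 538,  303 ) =1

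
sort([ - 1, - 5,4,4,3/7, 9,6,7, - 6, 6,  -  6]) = [-6, - 6, - 5, - 1,3/7 , 4,4,6 , 6,7,9 ]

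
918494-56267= 862227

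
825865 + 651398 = 1477263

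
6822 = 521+6301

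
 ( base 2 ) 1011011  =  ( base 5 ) 331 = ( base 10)91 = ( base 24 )3J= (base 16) 5b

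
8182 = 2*4091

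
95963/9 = 95963/9 = 10662.56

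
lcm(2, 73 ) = 146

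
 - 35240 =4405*( - 8)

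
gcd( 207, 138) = 69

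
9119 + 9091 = 18210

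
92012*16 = 1472192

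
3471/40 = 86+31/40 = 86.78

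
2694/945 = 2 + 268/315= 2.85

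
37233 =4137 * 9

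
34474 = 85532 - 51058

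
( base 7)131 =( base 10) 71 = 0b1000111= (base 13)56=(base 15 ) 4b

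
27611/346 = 79 + 277/346 = 79.80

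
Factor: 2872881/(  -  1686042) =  - 2^( - 1)*11^1*17^1*569^1 * 31223^(  -  1 ) = - 106403/62446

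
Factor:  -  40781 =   -  13^1*3137^1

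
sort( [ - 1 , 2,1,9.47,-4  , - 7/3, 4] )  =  [ - 4,  -  7/3, - 1,1, 2,4,9.47] 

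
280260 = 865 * 324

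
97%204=97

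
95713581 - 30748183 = 64965398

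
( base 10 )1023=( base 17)393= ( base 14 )531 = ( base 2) 1111111111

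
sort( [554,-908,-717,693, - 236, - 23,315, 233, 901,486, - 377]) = [ - 908, - 717, - 377, - 236,  -  23, 233,315,486,554,693,901]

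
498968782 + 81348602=580317384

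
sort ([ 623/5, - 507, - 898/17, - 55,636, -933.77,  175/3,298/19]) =[  -  933.77, - 507,-55,- 898/17, 298/19 , 175/3, 623/5,636 ]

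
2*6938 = 13876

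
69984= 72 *972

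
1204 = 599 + 605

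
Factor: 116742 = 2^1*3^1*19457^1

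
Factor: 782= 2^1*17^1*23^1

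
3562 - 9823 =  - 6261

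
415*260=107900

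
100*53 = 5300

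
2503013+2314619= 4817632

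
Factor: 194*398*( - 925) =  - 71421100 = - 2^2  *5^2*37^1*97^1*199^1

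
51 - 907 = -856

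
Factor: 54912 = 2^7 *3^1*11^1*13^1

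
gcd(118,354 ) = 118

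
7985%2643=56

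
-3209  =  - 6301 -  - 3092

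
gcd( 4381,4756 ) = 1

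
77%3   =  2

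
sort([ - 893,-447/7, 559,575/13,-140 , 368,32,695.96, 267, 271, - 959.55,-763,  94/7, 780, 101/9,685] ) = [ - 959.55,-893 , - 763, - 140 ,  -  447/7,101/9,94/7, 32,575/13, 267, 271, 368, 559, 685, 695.96, 780]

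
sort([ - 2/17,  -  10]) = [ - 10 , - 2/17 ] 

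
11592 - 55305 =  -43713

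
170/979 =170/979 =0.17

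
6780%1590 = 420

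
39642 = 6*6607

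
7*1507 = 10549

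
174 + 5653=5827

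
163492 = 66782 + 96710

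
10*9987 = 99870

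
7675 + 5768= 13443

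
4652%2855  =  1797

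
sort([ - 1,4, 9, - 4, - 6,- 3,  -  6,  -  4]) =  [ - 6, - 6, - 4, - 4,  -  3, - 1,  4, 9 ]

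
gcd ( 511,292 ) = 73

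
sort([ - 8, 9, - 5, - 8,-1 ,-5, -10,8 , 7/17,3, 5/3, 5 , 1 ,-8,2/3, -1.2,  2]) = [ - 10 , - 8,-8, - 8, - 5, - 5, - 1.2,-1, 7/17,2/3 , 1, 5/3,2,3,5, 8, 9] 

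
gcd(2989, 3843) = 427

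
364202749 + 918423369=1282626118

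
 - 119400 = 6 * ( - 19900 ) 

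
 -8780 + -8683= - 17463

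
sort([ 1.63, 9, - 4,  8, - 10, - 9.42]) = [- 10, - 9.42, -4,1.63,  8,9]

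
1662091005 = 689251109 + 972839896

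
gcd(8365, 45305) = 5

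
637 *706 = 449722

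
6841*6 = 41046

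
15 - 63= - 48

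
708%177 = 0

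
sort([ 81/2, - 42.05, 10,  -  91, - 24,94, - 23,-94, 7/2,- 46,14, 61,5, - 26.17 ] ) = [ - 94,-91, -46,  -  42.05,  -  26.17, - 24, - 23, 7/2,  5 , 10,14 , 81/2,61,94] 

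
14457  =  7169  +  7288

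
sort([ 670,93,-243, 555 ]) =[ - 243,  93,555,670 ]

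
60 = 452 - 392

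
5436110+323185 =5759295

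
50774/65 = 781+9/65=781.14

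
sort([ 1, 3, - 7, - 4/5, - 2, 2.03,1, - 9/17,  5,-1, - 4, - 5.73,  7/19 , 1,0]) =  [ - 7, - 5.73, - 4, - 2 , - 1, - 4/5 , - 9/17, 0,  7/19,  1, 1,1, 2.03,  3,5]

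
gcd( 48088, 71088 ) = 8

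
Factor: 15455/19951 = 55/71=5^1*11^1*71^( - 1 ) 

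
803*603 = 484209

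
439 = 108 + 331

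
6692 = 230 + 6462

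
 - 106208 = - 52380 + -53828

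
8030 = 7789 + 241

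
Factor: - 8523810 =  - 2^1*3^2*5^1*94709^1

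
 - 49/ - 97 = 49/97 = 0.51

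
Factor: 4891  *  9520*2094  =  2^5*3^1*5^1*7^1 * 17^1*67^1 * 73^1 * 349^1 = 97501498080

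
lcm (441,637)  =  5733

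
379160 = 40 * 9479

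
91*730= 66430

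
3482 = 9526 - 6044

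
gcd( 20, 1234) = 2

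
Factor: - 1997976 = - 2^3*3^1*17^1*59^1*83^1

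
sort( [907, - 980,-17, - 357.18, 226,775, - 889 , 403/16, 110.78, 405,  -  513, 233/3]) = [ - 980, - 889, - 513, - 357.18, - 17, 403/16,233/3,110.78,226, 405 , 775, 907]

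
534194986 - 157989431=376205555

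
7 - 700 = -693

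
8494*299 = 2539706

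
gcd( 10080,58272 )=96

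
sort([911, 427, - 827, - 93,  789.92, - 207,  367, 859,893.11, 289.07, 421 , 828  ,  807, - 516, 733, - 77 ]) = [  -  827, - 516, - 207, - 93, - 77,289.07,367, 421,427,733, 789.92, 807, 828,859, 893.11, 911] 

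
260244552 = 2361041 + 257883511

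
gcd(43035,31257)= 453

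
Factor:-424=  - 2^3*53^1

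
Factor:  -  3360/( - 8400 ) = 2/5 = 2^1*5^ ( - 1) 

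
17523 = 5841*3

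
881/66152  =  881/66152 = 0.01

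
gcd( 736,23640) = 8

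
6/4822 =3/2411=0.00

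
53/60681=53/60681 = 0.00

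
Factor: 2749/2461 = 23^(-1 )*107^( - 1)*2749^1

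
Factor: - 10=-2^1*5^1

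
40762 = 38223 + 2539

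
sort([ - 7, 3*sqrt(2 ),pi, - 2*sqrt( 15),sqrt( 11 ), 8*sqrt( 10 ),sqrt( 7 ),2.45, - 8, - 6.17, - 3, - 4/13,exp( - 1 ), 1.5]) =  [ - 8, - 2*sqrt (15 ), - 7 , - 6.17,  -  3 , - 4/13, exp( - 1),1.5, 2.45, sqrt( 7 ),pi,sqrt(11), 3*sqrt( 2 ) , 8*sqrt( 10 )]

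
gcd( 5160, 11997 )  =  129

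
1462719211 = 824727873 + 637991338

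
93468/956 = 23367/239 = 97.77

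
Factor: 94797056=2^8*29^1*113^2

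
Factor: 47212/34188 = 3^( - 1 )*7^( - 1 )*29^1 = 29/21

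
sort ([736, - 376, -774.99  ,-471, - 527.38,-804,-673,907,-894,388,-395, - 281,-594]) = [ - 894, - 804, - 774.99, - 673,- 594,-527.38,-471,  -  395, - 376,-281,388, 736 , 907 ]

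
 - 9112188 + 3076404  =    -  6035784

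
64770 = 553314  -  488544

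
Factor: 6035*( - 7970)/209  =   - 48098950/209   =  - 2^1*5^2*11^ ( - 1)*17^1*19^( - 1 )*71^1*797^1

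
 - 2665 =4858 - 7523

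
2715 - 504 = 2211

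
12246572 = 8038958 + 4207614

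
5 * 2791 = 13955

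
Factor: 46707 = 3^1*15569^1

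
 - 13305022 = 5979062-19284084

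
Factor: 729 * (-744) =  - 2^3*3^7  *31^1 = -542376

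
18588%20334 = 18588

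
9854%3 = 2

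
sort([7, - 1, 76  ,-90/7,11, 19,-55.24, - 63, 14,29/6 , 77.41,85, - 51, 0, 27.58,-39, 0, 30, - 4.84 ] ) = [ -63, -55.24,-51 , - 39, -90/7,-4.84, - 1, 0  ,  0,29/6 , 7, 11,14, 19, 27.58, 30,  76, 77.41, 85]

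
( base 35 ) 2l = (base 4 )1123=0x5B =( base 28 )37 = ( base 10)91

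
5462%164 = 50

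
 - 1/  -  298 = 1/298 = 0.00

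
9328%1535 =118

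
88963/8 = 11120+3/8= 11120.38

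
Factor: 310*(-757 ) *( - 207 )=2^1*3^2*5^1 * 23^1*31^1*757^1 = 48576690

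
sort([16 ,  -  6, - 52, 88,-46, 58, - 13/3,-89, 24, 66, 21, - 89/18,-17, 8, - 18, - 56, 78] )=[ - 89,  -  56,-52,- 46 ,-18,  -  17,-6,-89/18,  -  13/3,8,  16,  21,24,58, 66,78, 88 ] 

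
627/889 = 627/889 = 0.71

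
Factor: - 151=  - 151^1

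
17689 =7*2527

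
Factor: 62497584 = 2^4*3^2 * 434011^1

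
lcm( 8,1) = 8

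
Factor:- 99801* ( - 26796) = 2674267596= 2^2 * 3^3*7^1*11^1*13^1*29^1* 853^1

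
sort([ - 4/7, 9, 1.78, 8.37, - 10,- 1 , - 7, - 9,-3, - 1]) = [ - 10, - 9, - 7, - 3, - 1, - 1, - 4/7,1.78,8.37,9]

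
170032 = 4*42508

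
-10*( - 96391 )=963910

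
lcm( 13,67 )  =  871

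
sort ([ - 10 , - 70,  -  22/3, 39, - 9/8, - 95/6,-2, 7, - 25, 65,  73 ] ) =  [ - 70, - 25, - 95/6 , - 10,-22/3, - 2, - 9/8 , 7, 39, 65, 73] 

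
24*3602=86448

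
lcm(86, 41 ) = 3526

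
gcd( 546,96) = 6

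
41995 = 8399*5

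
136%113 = 23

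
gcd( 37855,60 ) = 5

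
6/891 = 2/297 = 0.01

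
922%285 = 67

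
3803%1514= 775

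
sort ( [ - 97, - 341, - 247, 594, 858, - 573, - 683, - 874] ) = [ - 874, - 683 , - 573, - 341, - 247, - 97, 594, 858 ] 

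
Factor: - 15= - 3^1* 5^1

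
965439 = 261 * 3699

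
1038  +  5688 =6726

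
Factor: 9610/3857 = 2^1*5^1 *7^( - 1 ) * 19^(-1) * 29^(  -  1)*31^2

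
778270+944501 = 1722771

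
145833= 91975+53858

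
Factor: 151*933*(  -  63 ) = - 8875629 = -3^3*7^1*151^1*311^1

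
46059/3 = 15353  =  15353.00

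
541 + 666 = 1207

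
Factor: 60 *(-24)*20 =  - 28800 = - 2^7*3^2 * 5^2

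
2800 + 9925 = 12725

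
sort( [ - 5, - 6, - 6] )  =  [ - 6, - 6, - 5] 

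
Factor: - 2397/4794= - 2^( - 1) = - 1/2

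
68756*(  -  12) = - 825072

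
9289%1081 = 641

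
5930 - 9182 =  - 3252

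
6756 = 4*1689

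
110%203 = 110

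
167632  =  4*41908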